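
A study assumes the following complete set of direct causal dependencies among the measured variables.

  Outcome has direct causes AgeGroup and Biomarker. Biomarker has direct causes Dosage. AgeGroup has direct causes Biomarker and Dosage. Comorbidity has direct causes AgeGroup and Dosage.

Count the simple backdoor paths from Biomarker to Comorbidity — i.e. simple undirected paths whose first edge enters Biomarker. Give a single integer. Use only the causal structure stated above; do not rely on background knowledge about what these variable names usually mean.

A backdoor path from Biomarker to Comorbidity is any simple undirected path whose first edge points into Biomarker (i.e. leaves Biomarker via a parent).
Parents of Biomarker: {Dosage}.
Enumerating:
  P1: Biomarker <- Dosage -> AgeGroup -> Comorbidity
  P2: Biomarker <- Dosage -> Comorbidity
That exhausts the simple backdoor paths. Count: 2.

2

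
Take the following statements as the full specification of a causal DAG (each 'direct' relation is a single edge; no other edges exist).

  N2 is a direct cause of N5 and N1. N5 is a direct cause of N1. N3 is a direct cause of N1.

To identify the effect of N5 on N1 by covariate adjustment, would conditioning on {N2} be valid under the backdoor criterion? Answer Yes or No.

Backdoor paths from N5 to N1 (paths whose first edge points into N5):
  P1: N5 <- N2 -> N1
Condition 1 (no descendant of N5 in the set): holds — descendants of N5 are {N1}; none are in {N2}.
Condition 2 (every backdoor path blocked by {N2}):
  P1: blocked at fork node N2 ∈ conditioning set.
{N2} satisfies the backdoor criterion.

Yes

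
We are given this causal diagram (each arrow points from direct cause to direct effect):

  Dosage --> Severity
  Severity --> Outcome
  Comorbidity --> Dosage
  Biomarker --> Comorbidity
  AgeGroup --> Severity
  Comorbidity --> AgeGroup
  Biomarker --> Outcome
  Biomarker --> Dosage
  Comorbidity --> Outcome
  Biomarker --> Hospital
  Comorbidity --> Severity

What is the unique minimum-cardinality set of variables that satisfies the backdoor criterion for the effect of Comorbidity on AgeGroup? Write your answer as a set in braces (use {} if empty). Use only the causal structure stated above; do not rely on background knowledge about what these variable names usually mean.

Variables eligible for adjustment (non-descendants of Comorbidity, excluding Comorbidity and AgeGroup): {Biomarker, Hospital}.
Backdoor paths from Comorbidity to AgeGroup:
  P1: Comorbidity <- Biomarker -> Dosage -> Severity <- AgeGroup
  P2: Comorbidity <- Biomarker -> Outcome <- Severity <- AgeGroup
Each backdoor path contains an unconditioned collider, so every path is already blocked with the empty conditioning set:
  P1: blocked at collider Severity (neither it nor any descendant is in the conditioning set).
  P2: blocked at collider Outcome (neither it nor any descendant is in the conditioning set).
The empty set is therefore the unique smallest valid set.

{}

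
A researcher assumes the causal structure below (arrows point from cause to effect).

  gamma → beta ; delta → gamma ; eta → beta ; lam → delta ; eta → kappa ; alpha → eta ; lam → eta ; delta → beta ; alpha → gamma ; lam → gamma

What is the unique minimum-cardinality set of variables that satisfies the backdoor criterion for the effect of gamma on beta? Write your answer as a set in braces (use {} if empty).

Variables eligible for adjustment (non-descendants of gamma, excluding gamma and beta): {alpha, delta, eta, kappa, lam}.
Backdoor paths from gamma to beta:
  P1: gamma <- lam -> eta -> beta
  P2: gamma <- lam -> delta -> beta
  P3: gamma <- alpha -> eta <- lam -> delta -> beta
  P4: gamma <- alpha -> eta -> beta
  P5: gamma <- delta <- lam -> eta -> beta
  P6: gamma <- delta -> beta
The empty set is not sufficient: P1 (gamma <- lam -> eta -> beta) has no collider blocking it and no conditioned non-collider, so it is open.
Try {delta, eta}:
  P1: blocked at chain node eta ∈ conditioning set.
  P2: blocked at chain node delta ∈ conditioning set.
  P3: blocked at chain node delta ∈ conditioning set.
  P4: blocked at chain node eta ∈ conditioning set.
  P5: blocked at chain node delta ∈ conditioning set.
  P6: blocked at fork node delta ∈ conditioning set.
{delta, eta} contains no descendant of gamma and blocks every backdoor path.
Every element of {delta, eta} is needed (dropping delta leaves P2 open; dropping eta leaves P1 open), so no proper subset is valid.
Among all size-2 subsets of the eligible variables, only {delta, eta} blocks every backdoor path, so it is the unique smallest valid adjustment set.

{delta, eta}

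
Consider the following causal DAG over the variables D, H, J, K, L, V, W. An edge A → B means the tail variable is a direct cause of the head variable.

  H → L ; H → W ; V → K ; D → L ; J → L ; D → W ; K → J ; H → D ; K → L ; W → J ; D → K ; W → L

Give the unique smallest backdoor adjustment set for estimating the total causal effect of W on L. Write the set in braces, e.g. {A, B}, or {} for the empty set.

Variables eligible for adjustment (non-descendants of W, excluding W and L): {D, H, K, V}.
Backdoor paths from W to L:
  P1: W <- H -> D -> K -> J -> L
  P2: W <- H -> D -> K -> L
  P3: W <- H -> D -> L
  P4: W <- H -> L
  P5: W <- D <- H -> L
  P6: W <- D -> K -> J -> L
  P7: W <- D -> K -> L
  P8: W <- D -> L
The empty set is not sufficient: P1 (W <- H -> D -> K -> J -> L) has no collider blocking it and no conditioned non-collider, so it is open.
Try {D, H}:
  P1: blocked at fork node H ∈ conditioning set.
  P2: blocked at fork node H ∈ conditioning set.
  P3: blocked at fork node H ∈ conditioning set.
  P4: blocked at fork node H ∈ conditioning set.
  P5: blocked at chain node D ∈ conditioning set.
  P6: blocked at fork node D ∈ conditioning set.
  P7: blocked at fork node D ∈ conditioning set.
  P8: blocked at fork node D ∈ conditioning set.
{D, H} contains no descendant of W and blocks every backdoor path.
Every element of {D, H} is needed (dropping D leaves P6 open; dropping H leaves P4 open), so no proper subset is valid.
Among all size-2 subsets of the eligible variables, only {D, H} blocks every backdoor path, so it is the unique smallest valid adjustment set.

{D, H}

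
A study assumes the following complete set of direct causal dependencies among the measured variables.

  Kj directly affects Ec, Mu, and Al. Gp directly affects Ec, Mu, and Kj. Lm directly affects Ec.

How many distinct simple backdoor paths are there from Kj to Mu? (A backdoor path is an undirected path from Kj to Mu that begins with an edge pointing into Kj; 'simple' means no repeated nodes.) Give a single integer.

1

A backdoor path from Kj to Mu is any simple undirected path whose first edge points into Kj (i.e. leaves Kj via a parent).
Parents of Kj: {Gp}.
Enumerating:
  P1: Kj <- Gp -> Mu
That exhausts the simple backdoor paths. Count: 1.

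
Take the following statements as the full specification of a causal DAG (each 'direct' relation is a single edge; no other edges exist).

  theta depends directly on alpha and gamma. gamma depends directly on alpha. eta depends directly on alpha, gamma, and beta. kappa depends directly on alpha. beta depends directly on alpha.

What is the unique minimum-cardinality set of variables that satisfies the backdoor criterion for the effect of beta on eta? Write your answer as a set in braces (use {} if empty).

Variables eligible for adjustment (non-descendants of beta, excluding beta and eta): {alpha, gamma, kappa, theta}.
Backdoor paths from beta to eta:
  P1: beta <- alpha -> gamma -> eta
  P2: beta <- alpha -> theta <- gamma -> eta
  P3: beta <- alpha -> eta
The empty set is not sufficient: P1 (beta <- alpha -> gamma -> eta) has no collider blocking it and no conditioned non-collider, so it is open.
Try {alpha}:
  P1: blocked at fork node alpha ∈ conditioning set.
  P2: blocked at fork node alpha ∈ conditioning set.
  P3: blocked at fork node alpha ∈ conditioning set.
{alpha} contains no descendant of beta and blocks every backdoor path.
No other singleton works — e.g. {gamma} leaves P3 open — so {alpha} is the unique smallest valid adjustment set.

{alpha}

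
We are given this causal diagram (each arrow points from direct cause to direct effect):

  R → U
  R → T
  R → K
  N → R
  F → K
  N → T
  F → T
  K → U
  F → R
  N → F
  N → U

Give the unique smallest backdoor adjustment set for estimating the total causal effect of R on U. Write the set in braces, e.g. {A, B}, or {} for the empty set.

Variables eligible for adjustment (non-descendants of R, excluding R and U): {F, N}.
Backdoor paths from R to U:
  P1: R <- N -> F -> K -> U
  P2: R <- N -> T <- F -> K -> U
  P3: R <- N -> U
  P4: R <- F <- N -> U
  P5: R <- F -> K -> U
  P6: R <- F -> T <- N -> U
The empty set is not sufficient: P1 (R <- N -> F -> K -> U) has no collider blocking it and no conditioned non-collider, so it is open.
Try {F, N}:
  P1: blocked at fork node N ∈ conditioning set.
  P2: blocked at fork node N ∈ conditioning set.
  P3: blocked at fork node N ∈ conditioning set.
  P4: blocked at chain node F ∈ conditioning set.
  P5: blocked at fork node F ∈ conditioning set.
  P6: blocked at fork node F ∈ conditioning set.
{F, N} contains no descendant of R and blocks every backdoor path.
Every element of {F, N} is needed (dropping F leaves P5 open; dropping N leaves P3 open), so no proper subset is valid.
Among all size-2 subsets of the eligible variables, only {F, N} blocks every backdoor path, so it is the unique smallest valid adjustment set.

{F, N}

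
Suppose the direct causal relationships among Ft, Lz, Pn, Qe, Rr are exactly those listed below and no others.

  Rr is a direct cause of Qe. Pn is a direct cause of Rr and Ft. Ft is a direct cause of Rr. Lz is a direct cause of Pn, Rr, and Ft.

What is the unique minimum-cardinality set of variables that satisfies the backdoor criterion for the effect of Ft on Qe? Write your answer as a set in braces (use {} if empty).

Variables eligible for adjustment (non-descendants of Ft, excluding Ft and Qe): {Lz, Pn}.
Backdoor paths from Ft to Qe:
  P1: Ft <- Lz -> Pn -> Rr -> Qe
  P2: Ft <- Lz -> Rr -> Qe
  P3: Ft <- Pn <- Lz -> Rr -> Qe
  P4: Ft <- Pn -> Rr -> Qe
The empty set is not sufficient: P1 (Ft <- Lz -> Pn -> Rr -> Qe) has no collider blocking it and no conditioned non-collider, so it is open.
Try {Lz, Pn}:
  P1: blocked at fork node Lz ∈ conditioning set.
  P2: blocked at fork node Lz ∈ conditioning set.
  P3: blocked at chain node Pn ∈ conditioning set.
  P4: blocked at fork node Pn ∈ conditioning set.
{Lz, Pn} contains no descendant of Ft and blocks every backdoor path.
Every element of {Lz, Pn} is needed (dropping Lz leaves P2 open; dropping Pn leaves P4 open), so no proper subset is valid.
Among all size-2 subsets of the eligible variables, only {Lz, Pn} blocks every backdoor path, so it is the unique smallest valid adjustment set.

{Lz, Pn}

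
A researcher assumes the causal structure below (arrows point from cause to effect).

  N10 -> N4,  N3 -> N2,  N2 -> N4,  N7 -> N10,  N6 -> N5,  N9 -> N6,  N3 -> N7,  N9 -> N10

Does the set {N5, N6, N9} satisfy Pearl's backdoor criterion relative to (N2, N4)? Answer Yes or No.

Backdoor paths from N2 to N4 (paths whose first edge points into N2):
  P1: N2 <- N3 -> N7 -> N10 -> N4
Condition 1 (no descendant of N2 in the set): holds — descendants of N2 are {N4}; none are in {N5, N6, N9}.
Condition 2 (every backdoor path blocked by {N5, N6, N9}):
  P1: open — no interior node is in the conditioning set.
{N5, N6, N9} does not satisfy the backdoor criterion.

No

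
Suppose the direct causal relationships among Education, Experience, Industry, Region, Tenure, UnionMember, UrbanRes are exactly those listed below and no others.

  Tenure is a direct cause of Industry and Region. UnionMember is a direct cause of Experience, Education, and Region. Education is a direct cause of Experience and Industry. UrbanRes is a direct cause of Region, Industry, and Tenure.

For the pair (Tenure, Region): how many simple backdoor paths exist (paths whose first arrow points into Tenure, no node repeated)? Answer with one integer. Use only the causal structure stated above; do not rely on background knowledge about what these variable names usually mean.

3

A backdoor path from Tenure to Region is any simple undirected path whose first edge points into Tenure (i.e. leaves Tenure via a parent).
Parents of Tenure: {UrbanRes}.
Enumerating:
  P1: Tenure <- UrbanRes -> Region
  P2: Tenure <- UrbanRes -> Industry <- Education <- UnionMember -> Region
  P3: Tenure <- UrbanRes -> Industry <- Education -> Experience <- UnionMember -> Region
That exhausts the simple backdoor paths. Count: 3.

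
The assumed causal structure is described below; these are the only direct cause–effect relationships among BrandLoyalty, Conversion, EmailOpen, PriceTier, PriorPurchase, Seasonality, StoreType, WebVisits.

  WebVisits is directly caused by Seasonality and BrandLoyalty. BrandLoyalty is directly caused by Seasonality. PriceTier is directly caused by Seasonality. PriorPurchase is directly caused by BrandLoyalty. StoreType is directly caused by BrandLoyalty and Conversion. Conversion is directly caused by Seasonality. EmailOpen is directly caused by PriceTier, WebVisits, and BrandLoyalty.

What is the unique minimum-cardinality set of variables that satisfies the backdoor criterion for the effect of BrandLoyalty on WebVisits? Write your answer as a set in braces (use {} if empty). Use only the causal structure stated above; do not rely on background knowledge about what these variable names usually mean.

Variables eligible for adjustment (non-descendants of BrandLoyalty, excluding BrandLoyalty and WebVisits): {Conversion, PriceTier, Seasonality}.
Backdoor paths from BrandLoyalty to WebVisits:
  P1: BrandLoyalty <- Seasonality -> PriceTier -> EmailOpen <- WebVisits
  P2: BrandLoyalty <- Seasonality -> WebVisits
The empty set is not sufficient: P2 (BrandLoyalty <- Seasonality -> WebVisits) has no collider blocking it and no conditioned non-collider, so it is open.
Try {Seasonality}:
  P1: blocked at fork node Seasonality ∈ conditioning set.
  P2: blocked at fork node Seasonality ∈ conditioning set.
{Seasonality} contains no descendant of BrandLoyalty and blocks every backdoor path.
No other singleton works — e.g. {Conversion} leaves P2 open — so {Seasonality} is the unique smallest valid adjustment set.

{Seasonality}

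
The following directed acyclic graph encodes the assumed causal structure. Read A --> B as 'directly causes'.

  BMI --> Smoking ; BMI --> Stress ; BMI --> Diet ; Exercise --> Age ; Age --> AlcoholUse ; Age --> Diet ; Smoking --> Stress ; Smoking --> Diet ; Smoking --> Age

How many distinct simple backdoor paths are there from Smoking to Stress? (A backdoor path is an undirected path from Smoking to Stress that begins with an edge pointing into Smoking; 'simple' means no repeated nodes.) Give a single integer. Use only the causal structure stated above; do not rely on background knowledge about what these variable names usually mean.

1

A backdoor path from Smoking to Stress is any simple undirected path whose first edge points into Smoking (i.e. leaves Smoking via a parent).
Parents of Smoking: {BMI}.
Enumerating:
  P1: Smoking <- BMI -> Stress
That exhausts the simple backdoor paths. Count: 1.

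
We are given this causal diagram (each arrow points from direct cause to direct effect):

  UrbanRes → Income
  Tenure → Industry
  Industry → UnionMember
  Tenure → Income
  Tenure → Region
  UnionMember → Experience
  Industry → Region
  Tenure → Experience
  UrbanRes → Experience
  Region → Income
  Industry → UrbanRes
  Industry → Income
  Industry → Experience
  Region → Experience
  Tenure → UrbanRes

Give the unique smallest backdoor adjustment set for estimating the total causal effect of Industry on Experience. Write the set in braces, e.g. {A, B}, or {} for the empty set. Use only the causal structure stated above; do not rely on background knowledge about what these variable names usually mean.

Variables eligible for adjustment (non-descendants of Industry, excluding Industry and Experience): {Tenure}.
Backdoor paths from Industry to Experience:
  P1: Industry <- Tenure -> UrbanRes -> Experience
  P2: Industry <- Tenure -> UrbanRes -> Income <- Region -> Experience
  P3: Industry <- Tenure -> Region -> Experience
  P4: Industry <- Tenure -> Region -> Income <- UrbanRes -> Experience
  P5: Industry <- Tenure -> Experience
  P6: Industry <- Tenure -> Income <- UrbanRes -> Experience
  P7: Industry <- Tenure -> Income <- Region -> Experience
The empty set is not sufficient: P1 (Industry <- Tenure -> UrbanRes -> Experience) has no collider blocking it and no conditioned non-collider, so it is open.
Try {Tenure}:
  P1: blocked at fork node Tenure ∈ conditioning set.
  P2: blocked at fork node Tenure ∈ conditioning set.
  P3: blocked at fork node Tenure ∈ conditioning set.
  P4: blocked at fork node Tenure ∈ conditioning set.
  P5: blocked at fork node Tenure ∈ conditioning set.
  P6: blocked at fork node Tenure ∈ conditioning set.
  P7: blocked at fork node Tenure ∈ conditioning set.
{Tenure} contains no descendant of Industry and blocks every backdoor path.
{Tenure} is the unique smallest valid adjustment set.

{Tenure}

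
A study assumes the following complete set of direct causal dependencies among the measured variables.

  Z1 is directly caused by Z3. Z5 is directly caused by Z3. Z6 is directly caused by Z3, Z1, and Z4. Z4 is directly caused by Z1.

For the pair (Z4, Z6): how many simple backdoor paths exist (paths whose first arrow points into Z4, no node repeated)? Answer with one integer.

2

A backdoor path from Z4 to Z6 is any simple undirected path whose first edge points into Z4 (i.e. leaves Z4 via a parent).
Parents of Z4: {Z1}.
Enumerating:
  P1: Z4 <- Z1 <- Z3 -> Z6
  P2: Z4 <- Z1 -> Z6
That exhausts the simple backdoor paths. Count: 2.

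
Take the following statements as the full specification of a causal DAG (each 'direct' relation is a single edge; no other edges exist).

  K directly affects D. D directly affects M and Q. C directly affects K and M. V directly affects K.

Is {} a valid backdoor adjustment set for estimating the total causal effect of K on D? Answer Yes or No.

Yes

Backdoor paths from K to D (paths whose first edge points into K):
  P1: K <- C -> M <- D
Condition 1 (no descendant of K in the set): holds — descendants of K are {D, M, Q}; none are in {}.
Condition 2 (every backdoor path blocked by {}):
  P1: blocked at collider M (neither it nor any descendant is in the conditioning set).
{} satisfies the backdoor criterion.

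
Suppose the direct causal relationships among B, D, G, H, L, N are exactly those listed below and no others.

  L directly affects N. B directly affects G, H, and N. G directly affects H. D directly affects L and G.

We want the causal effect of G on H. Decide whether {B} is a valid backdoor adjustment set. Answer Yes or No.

Backdoor paths from G to H (paths whose first edge points into G):
  P1: G <- D -> L -> N <- B -> H
  P2: G <- B -> H
Condition 1 (no descendant of G in the set): holds — descendants of G are {H}; none are in {B}.
Condition 2 (every backdoor path blocked by {B}):
  P1: blocked at collider N (neither it nor any descendant is in the conditioning set).
  P2: blocked at fork node B ∈ conditioning set.
{B} satisfies the backdoor criterion.

Yes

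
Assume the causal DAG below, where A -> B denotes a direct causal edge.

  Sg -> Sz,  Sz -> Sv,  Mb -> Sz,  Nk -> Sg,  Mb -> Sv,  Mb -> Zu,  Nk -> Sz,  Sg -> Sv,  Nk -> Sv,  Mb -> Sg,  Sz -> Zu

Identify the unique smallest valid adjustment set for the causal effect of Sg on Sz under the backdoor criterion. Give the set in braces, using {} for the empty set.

{Mb, Nk}

Variables eligible for adjustment (non-descendants of Sg, excluding Sg and Sz): {Mb, Nk}.
Backdoor paths from Sg to Sz:
  P1: Sg <- Nk -> Sz
  P2: Sg <- Nk -> Sv <- Mb -> Sz
  P3: Sg <- Nk -> Sv <- Mb -> Zu <- Sz
  P4: Sg <- Nk -> Sv <- Sz
  P5: Sg <- Mb -> Sz
  P6: Sg <- Mb -> Sv <- Nk -> Sz
  P7: Sg <- Mb -> Sv <- Sz
  P8: Sg <- Mb -> Zu <- Sz
The empty set is not sufficient: P1 (Sg <- Nk -> Sz) has no collider blocking it and no conditioned non-collider, so it is open.
Try {Mb, Nk}:
  P1: blocked at fork node Nk ∈ conditioning set.
  P2: blocked at fork node Nk ∈ conditioning set.
  P3: blocked at fork node Nk ∈ conditioning set.
  P4: blocked at fork node Nk ∈ conditioning set.
  P5: blocked at fork node Mb ∈ conditioning set.
  P6: blocked at fork node Mb ∈ conditioning set.
  P7: blocked at fork node Mb ∈ conditioning set.
  P8: blocked at fork node Mb ∈ conditioning set.
{Mb, Nk} contains no descendant of Sg and blocks every backdoor path.
Every element of {Mb, Nk} is needed (dropping Mb leaves P5 open; dropping Nk leaves P1 open), so no proper subset is valid.
Among all size-2 subsets of the eligible variables, only {Mb, Nk} blocks every backdoor path, so it is the unique smallest valid adjustment set.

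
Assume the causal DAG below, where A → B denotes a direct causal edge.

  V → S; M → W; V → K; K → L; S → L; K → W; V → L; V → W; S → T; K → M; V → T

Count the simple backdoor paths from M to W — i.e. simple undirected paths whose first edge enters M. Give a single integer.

A backdoor path from M to W is any simple undirected path whose first edge points into M (i.e. leaves M via a parent).
Parents of M: {K}.
Enumerating:
  P1: M <- K <- V -> W
  P2: M <- K -> W
  P3: M <- K -> L <- V -> W
  P4: M <- K -> L <- S <- V -> W
  P5: M <- K -> L <- S -> T <- V -> W
That exhausts the simple backdoor paths. Count: 5.

5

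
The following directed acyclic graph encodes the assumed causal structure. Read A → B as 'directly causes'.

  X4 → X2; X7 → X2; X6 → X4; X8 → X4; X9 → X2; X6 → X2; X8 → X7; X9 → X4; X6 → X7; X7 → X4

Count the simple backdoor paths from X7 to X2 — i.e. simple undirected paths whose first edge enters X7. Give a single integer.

6

A backdoor path from X7 to X2 is any simple undirected path whose first edge points into X7 (i.e. leaves X7 via a parent).
Parents of X7: {X6, X8}.
Enumerating:
  P1: X7 <- X6 -> X4 <- X9 -> X2
  P2: X7 <- X6 -> X4 -> X2
  P3: X7 <- X6 -> X2
  P4: X7 <- X8 -> X4 <- X6 -> X2
  P5: X7 <- X8 -> X4 <- X9 -> X2
  P6: X7 <- X8 -> X4 -> X2
That exhausts the simple backdoor paths. Count: 6.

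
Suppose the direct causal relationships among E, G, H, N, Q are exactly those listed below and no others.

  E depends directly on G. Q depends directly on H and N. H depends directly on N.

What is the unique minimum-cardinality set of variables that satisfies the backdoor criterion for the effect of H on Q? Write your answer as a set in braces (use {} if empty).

Variables eligible for adjustment (non-descendants of H, excluding H and Q): {E, G, N}.
Backdoor paths from H to Q:
  P1: H <- N -> Q
The empty set is not sufficient: P1 (H <- N -> Q) has no collider blocking it and no conditioned non-collider, so it is open.
Try {N}:
  P1: blocked at fork node N ∈ conditioning set.
{N} contains no descendant of H and blocks every backdoor path.
No other singleton works — e.g. {G} leaves P1 open — so {N} is the unique smallest valid adjustment set.

{N}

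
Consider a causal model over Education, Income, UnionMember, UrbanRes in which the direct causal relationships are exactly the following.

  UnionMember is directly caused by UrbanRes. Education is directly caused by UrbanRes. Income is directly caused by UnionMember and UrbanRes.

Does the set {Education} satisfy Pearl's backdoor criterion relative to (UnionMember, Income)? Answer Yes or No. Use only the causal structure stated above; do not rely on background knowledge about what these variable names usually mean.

Backdoor paths from UnionMember to Income (paths whose first edge points into UnionMember):
  P1: UnionMember <- UrbanRes -> Income
Condition 1 (no descendant of UnionMember in the set): holds — descendants of UnionMember are {Income}; none are in {Education}.
Condition 2 (every backdoor path blocked by {Education}):
  P1: open — no interior node is in the conditioning set.
{Education} does not satisfy the backdoor criterion.

No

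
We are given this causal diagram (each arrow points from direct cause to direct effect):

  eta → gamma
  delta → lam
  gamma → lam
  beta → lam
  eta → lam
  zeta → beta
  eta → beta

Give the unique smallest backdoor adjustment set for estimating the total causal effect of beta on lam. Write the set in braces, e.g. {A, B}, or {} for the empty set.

{eta}

Variables eligible for adjustment (non-descendants of beta, excluding beta and lam): {delta, eta, gamma, zeta}.
Backdoor paths from beta to lam:
  P1: beta <- eta -> gamma -> lam
  P2: beta <- eta -> lam
The empty set is not sufficient: P1 (beta <- eta -> gamma -> lam) has no collider blocking it and no conditioned non-collider, so it is open.
Try {eta}:
  P1: blocked at fork node eta ∈ conditioning set.
  P2: blocked at fork node eta ∈ conditioning set.
{eta} contains no descendant of beta and blocks every backdoor path.
No other singleton works — e.g. {zeta} leaves P1 open — so {eta} is the unique smallest valid adjustment set.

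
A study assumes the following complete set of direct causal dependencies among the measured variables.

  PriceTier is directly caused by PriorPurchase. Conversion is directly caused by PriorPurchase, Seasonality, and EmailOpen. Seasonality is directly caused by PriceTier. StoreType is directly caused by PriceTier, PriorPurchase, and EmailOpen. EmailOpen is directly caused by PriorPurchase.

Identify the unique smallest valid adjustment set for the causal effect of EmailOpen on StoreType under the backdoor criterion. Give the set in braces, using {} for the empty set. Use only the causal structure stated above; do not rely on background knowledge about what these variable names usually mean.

Variables eligible for adjustment (non-descendants of EmailOpen, excluding EmailOpen and StoreType): {PriceTier, PriorPurchase, Seasonality}.
Backdoor paths from EmailOpen to StoreType:
  P1: EmailOpen <- PriorPurchase -> PriceTier -> StoreType
  P2: EmailOpen <- PriorPurchase -> Conversion <- Seasonality <- PriceTier -> StoreType
  P3: EmailOpen <- PriorPurchase -> StoreType
The empty set is not sufficient: P1 (EmailOpen <- PriorPurchase -> PriceTier -> StoreType) has no collider blocking it and no conditioned non-collider, so it is open.
Try {PriorPurchase}:
  P1: blocked at fork node PriorPurchase ∈ conditioning set.
  P2: blocked at fork node PriorPurchase ∈ conditioning set.
  P3: blocked at fork node PriorPurchase ∈ conditioning set.
{PriorPurchase} contains no descendant of EmailOpen and blocks every backdoor path.
No other singleton works — e.g. {PriceTier} leaves P3 open — so {PriorPurchase} is the unique smallest valid adjustment set.

{PriorPurchase}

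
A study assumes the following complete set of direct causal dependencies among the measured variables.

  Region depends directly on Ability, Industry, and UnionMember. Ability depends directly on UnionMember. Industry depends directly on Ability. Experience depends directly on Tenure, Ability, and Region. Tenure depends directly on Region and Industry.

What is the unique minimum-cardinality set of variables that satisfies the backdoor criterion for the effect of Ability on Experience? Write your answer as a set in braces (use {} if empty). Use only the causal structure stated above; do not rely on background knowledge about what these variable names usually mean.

{UnionMember}

Variables eligible for adjustment (non-descendants of Ability, excluding Ability and Experience): {UnionMember}.
Backdoor paths from Ability to Experience:
  P1: Ability <- UnionMember -> Region <- Industry -> Tenure -> Experience
  P2: Ability <- UnionMember -> Region -> Tenure -> Experience
  P3: Ability <- UnionMember -> Region -> Experience
The empty set is not sufficient: P2 (Ability <- UnionMember -> Region -> Tenure -> Experience) has no collider blocking it and no conditioned non-collider, so it is open.
Try {UnionMember}:
  P1: blocked at fork node UnionMember ∈ conditioning set.
  P2: blocked at fork node UnionMember ∈ conditioning set.
  P3: blocked at fork node UnionMember ∈ conditioning set.
{UnionMember} contains no descendant of Ability and blocks every backdoor path.
{UnionMember} is the unique smallest valid adjustment set.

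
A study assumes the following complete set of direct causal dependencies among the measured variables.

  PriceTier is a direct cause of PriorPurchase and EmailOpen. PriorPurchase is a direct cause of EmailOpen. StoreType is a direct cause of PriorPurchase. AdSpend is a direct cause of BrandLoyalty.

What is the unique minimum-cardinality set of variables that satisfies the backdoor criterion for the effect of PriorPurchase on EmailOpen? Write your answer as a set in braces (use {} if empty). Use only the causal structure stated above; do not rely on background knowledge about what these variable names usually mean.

{PriceTier}

Variables eligible for adjustment (non-descendants of PriorPurchase, excluding PriorPurchase and EmailOpen): {AdSpend, BrandLoyalty, PriceTier, StoreType}.
Backdoor paths from PriorPurchase to EmailOpen:
  P1: PriorPurchase <- PriceTier -> EmailOpen
The empty set is not sufficient: P1 (PriorPurchase <- PriceTier -> EmailOpen) has no collider blocking it and no conditioned non-collider, so it is open.
Try {PriceTier}:
  P1: blocked at fork node PriceTier ∈ conditioning set.
{PriceTier} contains no descendant of PriorPurchase and blocks every backdoor path.
No other singleton works — e.g. {AdSpend} leaves P1 open — so {PriceTier} is the unique smallest valid adjustment set.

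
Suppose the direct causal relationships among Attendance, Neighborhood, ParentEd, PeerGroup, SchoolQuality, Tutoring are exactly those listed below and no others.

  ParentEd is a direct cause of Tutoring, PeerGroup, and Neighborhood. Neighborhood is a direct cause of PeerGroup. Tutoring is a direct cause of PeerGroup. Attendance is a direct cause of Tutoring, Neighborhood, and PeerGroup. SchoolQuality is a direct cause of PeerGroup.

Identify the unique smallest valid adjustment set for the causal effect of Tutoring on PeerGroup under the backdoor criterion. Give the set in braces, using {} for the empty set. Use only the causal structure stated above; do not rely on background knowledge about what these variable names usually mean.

{Attendance, ParentEd}

Variables eligible for adjustment (non-descendants of Tutoring, excluding Tutoring and PeerGroup): {Attendance, Neighborhood, ParentEd, SchoolQuality}.
Backdoor paths from Tutoring to PeerGroup:
  P1: Tutoring <- Attendance -> Neighborhood <- ParentEd -> PeerGroup
  P2: Tutoring <- Attendance -> Neighborhood -> PeerGroup
  P3: Tutoring <- Attendance -> PeerGroup
  P4: Tutoring <- ParentEd -> Neighborhood <- Attendance -> PeerGroup
  P5: Tutoring <- ParentEd -> Neighborhood -> PeerGroup
  P6: Tutoring <- ParentEd -> PeerGroup
The empty set is not sufficient: P2 (Tutoring <- Attendance -> Neighborhood -> PeerGroup) has no collider blocking it and no conditioned non-collider, so it is open.
Try {Attendance, ParentEd}:
  P1: blocked at fork node Attendance ∈ conditioning set.
  P2: blocked at fork node Attendance ∈ conditioning set.
  P3: blocked at fork node Attendance ∈ conditioning set.
  P4: blocked at fork node ParentEd ∈ conditioning set.
  P5: blocked at fork node ParentEd ∈ conditioning set.
  P6: blocked at fork node ParentEd ∈ conditioning set.
{Attendance, ParentEd} contains no descendant of Tutoring and blocks every backdoor path.
Every element of {Attendance, ParentEd} is needed (dropping Attendance leaves P2 open; dropping ParentEd leaves P5 open), so no proper subset is valid.
Among all size-2 subsets of the eligible variables, only {Attendance, ParentEd} blocks every backdoor path, so it is the unique smallest valid adjustment set.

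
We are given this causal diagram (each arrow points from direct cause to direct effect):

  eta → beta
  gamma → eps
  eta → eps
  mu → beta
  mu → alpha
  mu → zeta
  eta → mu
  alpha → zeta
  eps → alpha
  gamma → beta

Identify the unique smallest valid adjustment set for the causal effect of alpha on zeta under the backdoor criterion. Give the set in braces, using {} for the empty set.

{mu}

Variables eligible for adjustment (non-descendants of alpha, excluding alpha and zeta): {beta, eps, eta, gamma, mu}.
Backdoor paths from alpha to zeta:
  P1: alpha <- eps <- gamma -> beta <- eta -> mu -> zeta
  P2: alpha <- eps <- gamma -> beta <- mu -> zeta
  P3: alpha <- eps <- eta -> mu -> zeta
  P4: alpha <- eps <- eta -> beta <- mu -> zeta
  P5: alpha <- mu -> zeta
The empty set is not sufficient: P3 (alpha <- eps <- eta -> mu -> zeta) has no collider blocking it and no conditioned non-collider, so it is open.
Try {mu}:
  P1: blocked at collider beta (neither it nor any descendant is in the conditioning set).
  P2: blocked at collider beta (neither it nor any descendant is in the conditioning set).
  P3: blocked at chain node mu ∈ conditioning set.
  P4: blocked at collider beta (neither it nor any descendant is in the conditioning set).
  P5: blocked at fork node mu ∈ conditioning set.
{mu} contains no descendant of alpha and blocks every backdoor path.
No other singleton works — e.g. {gamma} leaves P3 open — so {mu} is the unique smallest valid adjustment set.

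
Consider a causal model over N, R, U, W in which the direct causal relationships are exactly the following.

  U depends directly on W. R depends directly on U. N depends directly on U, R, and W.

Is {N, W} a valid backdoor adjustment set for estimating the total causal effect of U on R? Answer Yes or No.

No

Backdoor paths from U to R (paths whose first edge points into U):
  P1: U <- W -> N <- R
Condition 1 (no descendant of U in the set): FAILS — N is a descendant of U.
Condition 2 (every backdoor path blocked by {N, W}):
  P1: blocked at fork node W ∈ conditioning set.
{N, W} does not satisfy the backdoor criterion.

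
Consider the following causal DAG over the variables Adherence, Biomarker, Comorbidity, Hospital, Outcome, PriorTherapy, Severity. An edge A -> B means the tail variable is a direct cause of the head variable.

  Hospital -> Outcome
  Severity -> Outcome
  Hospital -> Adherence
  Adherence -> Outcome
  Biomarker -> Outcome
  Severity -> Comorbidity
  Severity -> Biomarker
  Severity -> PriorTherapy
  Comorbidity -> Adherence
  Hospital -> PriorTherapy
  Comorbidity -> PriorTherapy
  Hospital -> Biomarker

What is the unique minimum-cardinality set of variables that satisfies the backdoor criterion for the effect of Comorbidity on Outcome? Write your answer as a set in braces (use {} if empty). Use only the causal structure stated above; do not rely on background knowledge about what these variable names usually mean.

{Severity}

Variables eligible for adjustment (non-descendants of Comorbidity, excluding Comorbidity and Outcome): {Biomarker, Hospital, Severity}.
Backdoor paths from Comorbidity to Outcome:
  P1: Comorbidity <- Severity -> Biomarker <- Hospital -> Adherence -> Outcome
  P2: Comorbidity <- Severity -> Biomarker <- Hospital -> Outcome
  P3: Comorbidity <- Severity -> Biomarker -> Outcome
  P4: Comorbidity <- Severity -> Outcome
  P5: Comorbidity <- Severity -> PriorTherapy <- Hospital -> Biomarker -> Outcome
  P6: Comorbidity <- Severity -> PriorTherapy <- Hospital -> Adherence -> Outcome
  P7: Comorbidity <- Severity -> PriorTherapy <- Hospital -> Outcome
The empty set is not sufficient: P3 (Comorbidity <- Severity -> Biomarker -> Outcome) has no collider blocking it and no conditioned non-collider, so it is open.
Try {Severity}:
  P1: blocked at fork node Severity ∈ conditioning set.
  P2: blocked at fork node Severity ∈ conditioning set.
  P3: blocked at fork node Severity ∈ conditioning set.
  P4: blocked at fork node Severity ∈ conditioning set.
  P5: blocked at fork node Severity ∈ conditioning set.
  P6: blocked at fork node Severity ∈ conditioning set.
  P7: blocked at fork node Severity ∈ conditioning set.
{Severity} contains no descendant of Comorbidity and blocks every backdoor path.
No other singleton works — e.g. {Hospital} leaves P3 open — so {Severity} is the unique smallest valid adjustment set.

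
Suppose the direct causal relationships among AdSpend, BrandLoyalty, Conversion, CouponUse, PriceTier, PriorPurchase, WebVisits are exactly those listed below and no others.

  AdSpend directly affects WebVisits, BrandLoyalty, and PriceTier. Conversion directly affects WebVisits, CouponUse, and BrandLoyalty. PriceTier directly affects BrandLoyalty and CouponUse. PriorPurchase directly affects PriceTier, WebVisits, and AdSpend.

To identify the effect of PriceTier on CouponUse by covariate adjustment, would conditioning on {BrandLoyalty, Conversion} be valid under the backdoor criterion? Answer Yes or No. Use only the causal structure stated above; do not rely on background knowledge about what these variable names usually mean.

Backdoor paths from PriceTier to CouponUse (paths whose first edge points into PriceTier):
  P1: PriceTier <- PriorPurchase -> AdSpend -> WebVisits <- Conversion -> CouponUse
  P2: PriceTier <- PriorPurchase -> AdSpend -> BrandLoyalty <- Conversion -> CouponUse
  P3: PriceTier <- PriorPurchase -> WebVisits <- Conversion -> CouponUse
  P4: PriceTier <- PriorPurchase -> WebVisits <- AdSpend -> BrandLoyalty <- Conversion -> CouponUse
  P5: PriceTier <- AdSpend <- PriorPurchase -> WebVisits <- Conversion -> CouponUse
  P6: PriceTier <- AdSpend -> WebVisits <- Conversion -> CouponUse
  P7: PriceTier <- AdSpend -> BrandLoyalty <- Conversion -> CouponUse
Condition 1 (no descendant of PriceTier in the set): FAILS — BrandLoyalty is a descendant of PriceTier.
Condition 2 (every backdoor path blocked by {BrandLoyalty, Conversion}):
  P1: blocked at collider WebVisits (neither it nor any descendant is in the conditioning set).
  P2: blocked at fork node Conversion ∈ conditioning set.
  P3: blocked at collider WebVisits (neither it nor any descendant is in the conditioning set).
  P4: blocked at collider WebVisits (neither it nor any descendant is in the conditioning set).
  P5: blocked at collider WebVisits (neither it nor any descendant is in the conditioning set).
  P6: blocked at collider WebVisits (neither it nor any descendant is in the conditioning set).
  P7: blocked at fork node Conversion ∈ conditioning set.
{BrandLoyalty, Conversion} does not satisfy the backdoor criterion.

No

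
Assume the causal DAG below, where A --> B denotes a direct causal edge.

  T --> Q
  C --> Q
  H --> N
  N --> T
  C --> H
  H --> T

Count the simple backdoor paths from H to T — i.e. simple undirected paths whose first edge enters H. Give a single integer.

1

A backdoor path from H to T is any simple undirected path whose first edge points into H (i.e. leaves H via a parent).
Parents of H: {C}.
Enumerating:
  P1: H <- C -> Q <- T
That exhausts the simple backdoor paths. Count: 1.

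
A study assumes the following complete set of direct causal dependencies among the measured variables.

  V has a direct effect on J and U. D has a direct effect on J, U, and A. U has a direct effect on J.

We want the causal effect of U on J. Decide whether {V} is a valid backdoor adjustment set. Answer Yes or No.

Backdoor paths from U to J (paths whose first edge points into U):
  P1: U <- D -> J
  P2: U <- V -> J
Condition 1 (no descendant of U in the set): holds — descendants of U are {J}; none are in {V}.
Condition 2 (every backdoor path blocked by {V}):
  P1: open — no interior node is in the conditioning set.
  P2: blocked at fork node V ∈ conditioning set.
{V} does not satisfy the backdoor criterion.

No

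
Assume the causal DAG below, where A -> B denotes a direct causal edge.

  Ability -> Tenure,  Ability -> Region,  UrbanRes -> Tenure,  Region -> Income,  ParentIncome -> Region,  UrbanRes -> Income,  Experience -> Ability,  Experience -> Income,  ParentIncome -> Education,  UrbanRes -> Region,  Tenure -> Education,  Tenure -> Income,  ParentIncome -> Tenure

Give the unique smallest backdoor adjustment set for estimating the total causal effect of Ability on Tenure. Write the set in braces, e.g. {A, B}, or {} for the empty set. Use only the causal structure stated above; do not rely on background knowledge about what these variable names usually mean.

Variables eligible for adjustment (non-descendants of Ability, excluding Ability and Tenure): {Experience, ParentIncome, UrbanRes}.
Backdoor paths from Ability to Tenure:
  P1: Ability <- Experience -> Income <- UrbanRes -> Region <- ParentIncome -> Tenure
  P2: Ability <- Experience -> Income <- UrbanRes -> Region <- ParentIncome -> Education <- Tenure
  P3: Ability <- Experience -> Income <- UrbanRes -> Tenure
  P4: Ability <- Experience -> Income <- Region <- UrbanRes -> Tenure
  P5: Ability <- Experience -> Income <- Region <- ParentIncome -> Tenure
  P6: Ability <- Experience -> Income <- Region <- ParentIncome -> Education <- Tenure
  P7: Ability <- Experience -> Income <- Tenure
Each backdoor path contains an unconditioned collider, so every path is already blocked with the empty conditioning set:
  P1: blocked at collider Income (neither it nor any descendant is in the conditioning set).
  P2: blocked at collider Income (neither it nor any descendant is in the conditioning set).
  P3: blocked at collider Income (neither it nor any descendant is in the conditioning set).
  P4: blocked at collider Income (neither it nor any descendant is in the conditioning set).
  P5: blocked at collider Income (neither it nor any descendant is in the conditioning set).
  P6: blocked at collider Income (neither it nor any descendant is in the conditioning set).
  P7: blocked at collider Income (neither it nor any descendant is in the conditioning set).
The empty set is therefore the unique smallest valid set.

{}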